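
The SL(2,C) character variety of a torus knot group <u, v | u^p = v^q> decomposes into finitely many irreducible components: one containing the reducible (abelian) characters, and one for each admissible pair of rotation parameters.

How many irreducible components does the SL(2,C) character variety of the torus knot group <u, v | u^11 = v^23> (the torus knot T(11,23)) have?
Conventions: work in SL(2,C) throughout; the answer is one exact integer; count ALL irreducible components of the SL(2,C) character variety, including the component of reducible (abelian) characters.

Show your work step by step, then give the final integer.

For T(11,23): irreducibility forces the central element u^11 = v^23 to one of +I, -I.
So on each irreducible component the traces are pinned: tr(u) = 2*cos(pi*alpha/11) with 1 <= alpha <= 10, tr(v) = 2*cos(pi*beta/23) with 1 <= beta <= 22.
Consistency of u^11 = (-1)^alpha I with v^23 = (-1)^beta I forces alpha = beta (mod 2).
Enumerate parity-matched pairs: 5*11 odd-odd plus 5*11 even-even gives 110.
That is 110 components of irreducible characters, and with the reducible (abelian) component the total is 111.

111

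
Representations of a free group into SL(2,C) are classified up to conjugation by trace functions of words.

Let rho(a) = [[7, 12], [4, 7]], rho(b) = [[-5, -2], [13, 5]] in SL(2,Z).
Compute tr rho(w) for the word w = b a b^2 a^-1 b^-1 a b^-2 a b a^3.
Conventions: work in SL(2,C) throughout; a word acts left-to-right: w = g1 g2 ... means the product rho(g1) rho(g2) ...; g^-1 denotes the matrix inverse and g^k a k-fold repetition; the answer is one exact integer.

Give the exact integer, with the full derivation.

rho(b) = [[-5, -2], [13, 5]]
... * rho(a) = [[7, 12], [4, 7]]  ->  [[-43, -74], [111, 191]]
... * rho(b) = [[-5, -2], [13, 5]]  ->  [[-747, -284], [1928, 733]]
... * rho(b) = [[-5, -2], [13, 5]]  ->  [[43, 74], [-111, -191]]
... * rho(a^-1) = [[7, -12], [-4, 7]]  ->  [[5, 2], [-13, -5]]
... * rho(b^-1) = [[5, 2], [-13, -5]]  ->  [[-1, 0], [0, -1]]
... * rho(a) = [[7, 12], [4, 7]]  ->  [[-7, -12], [-4, -7]]
... * rho(b^-1) = [[5, 2], [-13, -5]]  ->  [[121, 46], [71, 27]]
... * rho(b^-1) = [[5, 2], [-13, -5]]  ->  [[7, 12], [4, 7]]
... * rho(a) = [[7, 12], [4, 7]]  ->  [[97, 168], [56, 97]]
... * rho(b) = [[-5, -2], [13, 5]]  ->  [[1699, 646], [981, 373]]
... * rho(a) = [[7, 12], [4, 7]]  ->  [[14477, 24910], [8359, 14383]]
... * rho(a) = [[7, 12], [4, 7]]  ->  [[200979, 348094], [116045, 200989]]
... * rho(a) = [[7, 12], [4, 7]]  ->  [[2799229, 4848406], [1616271, 2799463]]
tr = 2799229 + 2799463 = 5598692

5598692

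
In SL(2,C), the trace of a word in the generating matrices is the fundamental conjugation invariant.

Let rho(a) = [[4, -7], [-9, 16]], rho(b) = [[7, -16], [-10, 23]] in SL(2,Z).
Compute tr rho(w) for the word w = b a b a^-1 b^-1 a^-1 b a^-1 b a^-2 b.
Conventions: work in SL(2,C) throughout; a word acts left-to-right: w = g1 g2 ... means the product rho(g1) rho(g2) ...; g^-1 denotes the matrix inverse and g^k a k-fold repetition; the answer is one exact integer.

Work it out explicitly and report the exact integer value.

-308546318398

rho(b) = [[7, -16], [-10, 23]]
... * rho(a) = [[4, -7], [-9, 16]]  ->  [[172, -305], [-247, 438]]
... * rho(b) = [[7, -16], [-10, 23]]  ->  [[4254, -9767], [-6109, 14026]]
... * rho(a^-1) = [[16, 7], [9, 4]]  ->  [[-19839, -9290], [28490, 13341]]
... * rho(b^-1) = [[23, 16], [10, 7]]  ->  [[-549197, -382454], [788680, 549227]]
... * rho(a^-1) = [[16, 7], [9, 4]]  ->  [[-12229238, -5374195], [17561923, 7717668]]
... * rho(b) = [[7, -16], [-10, 23]]  ->  [[-31862716, 72061323], [45756781, -103484404]]
... * rho(a^-1) = [[16, 7], [9, 4]]  ->  [[138748451, 65206280], [-199251140, -93640149]]
... * rho(b) = [[7, -16], [-10, 23]]  ->  [[319176357, -720230776], [-458356490, 1034294813]]
... * rho(a^-1) = [[16, 7], [9, 4]]  ->  [[-1375255272, -646688605], [1974949477, 928683822]]
... * rho(a^-1) = [[16, 7], [9, 4]]  ->  [[-27824281797, -12213541324], [39957346030, 17539381627]]
... * rho(b) = [[7, -16], [-10, 23]]  ->  [[-72634559339, 164277058300], [104307605940, -235911759059]]
tr = -72634559339 + -235911759059 = -308546318398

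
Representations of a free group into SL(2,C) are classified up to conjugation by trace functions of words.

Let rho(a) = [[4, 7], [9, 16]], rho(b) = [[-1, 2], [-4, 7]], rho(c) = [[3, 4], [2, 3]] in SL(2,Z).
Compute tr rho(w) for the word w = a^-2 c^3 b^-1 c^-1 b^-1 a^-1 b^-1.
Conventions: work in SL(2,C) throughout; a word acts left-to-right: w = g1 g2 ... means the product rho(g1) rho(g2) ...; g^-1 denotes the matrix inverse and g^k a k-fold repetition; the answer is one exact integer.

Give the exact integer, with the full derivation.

184164582

rho(a^-1) = [[16, -7], [-9, 4]]
... * rho(a^-1) = [[16, -7], [-9, 4]]  ->  [[319, -140], [-180, 79]]
... * rho(c) = [[3, 4], [2, 3]]  ->  [[677, 856], [-382, -483]]
... * rho(c) = [[3, 4], [2, 3]]  ->  [[3743, 5276], [-2112, -2977]]
... * rho(c) = [[3, 4], [2, 3]]  ->  [[21781, 30800], [-12290, -17379]]
... * rho(b^-1) = [[7, -2], [4, -1]]  ->  [[275667, -74362], [-155546, 41959]]
... * rho(c^-1) = [[3, -4], [-2, 3]]  ->  [[975725, -1325754], [-550556, 748061]]
... * rho(b^-1) = [[7, -2], [4, -1]]  ->  [[1527059, -625696], [-861648, 353051]]
... * rho(a^-1) = [[16, -7], [-9, 4]]  ->  [[30064208, -13192197], [-16963827, 7443740]]
... * rho(b^-1) = [[7, -2], [4, -1]]  ->  [[157680668, -46936219], [-88971829, 26483914]]
tr = 157680668 + 26483914 = 184164582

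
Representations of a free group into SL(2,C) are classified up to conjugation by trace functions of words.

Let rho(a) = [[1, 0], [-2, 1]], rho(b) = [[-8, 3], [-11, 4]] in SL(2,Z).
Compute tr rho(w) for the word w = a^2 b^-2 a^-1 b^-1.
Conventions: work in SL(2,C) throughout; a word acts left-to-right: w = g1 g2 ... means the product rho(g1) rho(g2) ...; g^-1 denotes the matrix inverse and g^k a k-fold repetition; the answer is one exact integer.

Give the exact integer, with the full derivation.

326

rho(a) = [[1, 0], [-2, 1]]
... * rho(a) = [[1, 0], [-2, 1]]  ->  [[1, 0], [-4, 1]]
... * rho(b^-1) = [[4, -3], [11, -8]]  ->  [[4, -3], [-5, 4]]
... * rho(b^-1) = [[4, -3], [11, -8]]  ->  [[-17, 12], [24, -17]]
... * rho(a^-1) = [[1, 0], [2, 1]]  ->  [[7, 12], [-10, -17]]
... * rho(b^-1) = [[4, -3], [11, -8]]  ->  [[160, -117], [-227, 166]]
tr = 160 + 166 = 326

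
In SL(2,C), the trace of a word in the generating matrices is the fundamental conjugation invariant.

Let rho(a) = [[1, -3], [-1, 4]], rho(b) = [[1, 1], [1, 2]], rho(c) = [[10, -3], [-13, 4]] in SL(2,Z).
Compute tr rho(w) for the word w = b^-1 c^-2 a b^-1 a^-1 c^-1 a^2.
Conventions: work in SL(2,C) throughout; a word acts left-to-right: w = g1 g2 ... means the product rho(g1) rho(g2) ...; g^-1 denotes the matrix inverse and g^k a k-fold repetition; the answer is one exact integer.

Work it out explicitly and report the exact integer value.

rho(b^-1) = [[2, -1], [-1, 1]]
... * rho(c^-1) = [[4, 3], [13, 10]]  ->  [[-5, -4], [9, 7]]
... * rho(c^-1) = [[4, 3], [13, 10]]  ->  [[-72, -55], [127, 97]]
... * rho(a) = [[1, -3], [-1, 4]]  ->  [[-17, -4], [30, 7]]
... * rho(b^-1) = [[2, -1], [-1, 1]]  ->  [[-30, 13], [53, -23]]
... * rho(a^-1) = [[4, 3], [1, 1]]  ->  [[-107, -77], [189, 136]]
... * rho(c^-1) = [[4, 3], [13, 10]]  ->  [[-1429, -1091], [2524, 1927]]
... * rho(a) = [[1, -3], [-1, 4]]  ->  [[-338, -77], [597, 136]]
... * rho(a) = [[1, -3], [-1, 4]]  ->  [[-261, 706], [461, -1247]]
tr = -261 + -1247 = -1508

-1508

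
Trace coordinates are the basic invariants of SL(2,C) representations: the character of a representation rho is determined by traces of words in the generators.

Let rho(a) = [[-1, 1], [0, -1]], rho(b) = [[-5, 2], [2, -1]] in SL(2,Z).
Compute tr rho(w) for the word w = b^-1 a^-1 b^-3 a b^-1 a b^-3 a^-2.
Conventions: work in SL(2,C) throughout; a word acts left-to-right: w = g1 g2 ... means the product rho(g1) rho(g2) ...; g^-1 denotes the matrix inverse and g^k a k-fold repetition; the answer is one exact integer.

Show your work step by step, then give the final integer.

rho(b^-1) = [[-1, -2], [-2, -5]]
... * rho(a^-1) = [[-1, -1], [0, -1]]  ->  [[1, 3], [2, 7]]
... * rho(b^-1) = [[-1, -2], [-2, -5]]  ->  [[-7, -17], [-16, -39]]
... * rho(b^-1) = [[-1, -2], [-2, -5]]  ->  [[41, 99], [94, 227]]
... * rho(b^-1) = [[-1, -2], [-2, -5]]  ->  [[-239, -577], [-548, -1323]]
... * rho(a) = [[-1, 1], [0, -1]]  ->  [[239, 338], [548, 775]]
... * rho(b^-1) = [[-1, -2], [-2, -5]]  ->  [[-915, -2168], [-2098, -4971]]
... * rho(a) = [[-1, 1], [0, -1]]  ->  [[915, 1253], [2098, 2873]]
... * rho(b^-1) = [[-1, -2], [-2, -5]]  ->  [[-3421, -8095], [-7844, -18561]]
... * rho(b^-1) = [[-1, -2], [-2, -5]]  ->  [[19611, 47317], [44966, 108493]]
... * rho(b^-1) = [[-1, -2], [-2, -5]]  ->  [[-114245, -275807], [-261952, -632397]]
... * rho(a^-1) = [[-1, -1], [0, -1]]  ->  [[114245, 390052], [261952, 894349]]
... * rho(a^-1) = [[-1, -1], [0, -1]]  ->  [[-114245, -504297], [-261952, -1156301]]
tr = -114245 + -1156301 = -1270546

-1270546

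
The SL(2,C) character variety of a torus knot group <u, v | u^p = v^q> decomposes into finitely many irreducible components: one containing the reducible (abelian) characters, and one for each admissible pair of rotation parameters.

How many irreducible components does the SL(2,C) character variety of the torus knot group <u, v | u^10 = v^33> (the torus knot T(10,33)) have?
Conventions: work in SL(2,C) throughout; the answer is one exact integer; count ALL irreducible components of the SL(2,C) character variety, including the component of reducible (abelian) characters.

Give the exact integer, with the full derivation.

145

In the torus knot group T(10,33), u^10 = v^33 is central, so an irreducible representation sends it to +I or -I (Schur).
This locks tr(u) to 2*cos(pi*alpha/10), alpha in 1..9, and tr(v) to 2*cos(pi*beta/33), beta in 1..32, on each component of irreducible characters.
u^10 = (-1)^alpha I and v^33 = (-1)^beta I must agree, so alpha and beta have equal parity.
Enumerate parity-matched pairs: 5*16 odd-odd plus 4*16 even-even gives 144.
That is 144 components of irreducible characters, and with the reducible (abelian) component the total is 145.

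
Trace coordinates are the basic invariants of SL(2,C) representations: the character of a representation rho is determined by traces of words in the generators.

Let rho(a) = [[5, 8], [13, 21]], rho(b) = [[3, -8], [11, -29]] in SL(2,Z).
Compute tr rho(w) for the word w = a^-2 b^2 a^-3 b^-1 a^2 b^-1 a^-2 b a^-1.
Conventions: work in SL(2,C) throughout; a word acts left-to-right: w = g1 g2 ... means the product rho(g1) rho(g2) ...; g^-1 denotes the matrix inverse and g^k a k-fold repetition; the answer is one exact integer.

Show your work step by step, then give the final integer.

-1296327341081933914

rho(a^-1) = [[21, -8], [-13, 5]]
... * rho(a^-1) = [[21, -8], [-13, 5]]  ->  [[545, -208], [-338, 129]]
... * rho(b) = [[3, -8], [11, -29]]  ->  [[-653, 1672], [405, -1037]]
... * rho(b) = [[3, -8], [11, -29]]  ->  [[16433, -43264], [-10192, 26833]]
... * rho(a^-1) = [[21, -8], [-13, 5]]  ->  [[907525, -347784], [-562861, 215701]]
... * rho(a^-1) = [[21, -8], [-13, 5]]  ->  [[23579217, -8999120], [-14624194, 5581393]]
... * rho(a^-1) = [[21, -8], [-13, 5]]  ->  [[612152117, -233629336], [-379666183, 144900517]]
... * rho(b^-1) = [[-29, 8], [-11, 3]]  ->  [[-15182488697, 4196328928], [9416413620, -2602627913]]
... * rho(a) = [[5, 8], [13, 21]]  ->  [[-21360167421, -33337002088], [13247905231, 20676122787]]
... * rho(a) = [[5, 8], [13, 21]]  ->  [[-540181864249, -870958383216], [335029122386, 540181820375]]
... * rho(b^-1) = [[-29, 8], [-11, 3]]  ->  [[25245816278597, -6934330063640], [-15657844573319, 4300778440213]]
... * rho(a^-1) = [[21, -8], [-13, 5]]  ->  [[620308432677857, -236638180546976], [-384724855762468, 146766648787617]]
... * rho(a^-1) = [[21, -8], [-13, 5]]  ->  [[16102773433345685, -6145658364157736], [-9987188405250849, 3811632090037829]]
... * rho(b) = [[3, -8], [11, -29]]  ->  [[-19293921705698041, 49401905093808864], [11966387774663572, -30639823369090249]]
... * rho(a^-1) = [[21, -8], [-13, 5]]  ->  [[-1047397122039174093, 401360899114628648], [649611847066108249, -248930219042759821]]
tr = -1047397122039174093 + -248930219042759821 = -1296327341081933914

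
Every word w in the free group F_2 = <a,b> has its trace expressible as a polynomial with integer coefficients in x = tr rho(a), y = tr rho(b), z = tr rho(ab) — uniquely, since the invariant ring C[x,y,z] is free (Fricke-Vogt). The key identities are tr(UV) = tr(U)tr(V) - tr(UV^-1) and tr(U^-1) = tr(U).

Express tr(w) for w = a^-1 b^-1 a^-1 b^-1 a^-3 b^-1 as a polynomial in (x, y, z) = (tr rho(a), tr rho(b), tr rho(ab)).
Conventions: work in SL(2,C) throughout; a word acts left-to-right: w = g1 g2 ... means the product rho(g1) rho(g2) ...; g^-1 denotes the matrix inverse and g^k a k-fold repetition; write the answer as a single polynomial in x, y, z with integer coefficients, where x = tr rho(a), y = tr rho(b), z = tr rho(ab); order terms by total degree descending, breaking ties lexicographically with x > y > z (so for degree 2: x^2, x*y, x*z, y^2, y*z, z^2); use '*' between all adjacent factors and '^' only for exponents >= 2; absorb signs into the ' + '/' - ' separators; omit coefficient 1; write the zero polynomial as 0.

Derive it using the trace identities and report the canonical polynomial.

trace(b^-1) = trace(b) = y
trace(b^-1 a) = trace(a)*trace(b) - trace(a b)  (eliminate b^-1) = x*y - z
trace(b^-1 a^-1) = trace(b^-1)*trace(a) - trace(b^-1 a)  (eliminate a^-1) = z
trace(b^-1 a^-2) = trace(b^-1 a^-1)*trace(a) - trace(b^-1)  (eliminate a^-1) = x*z - y
trace(a^-1 b^-1 a^-2) = trace(b^-1 a^-2)*trace(a) - trace(b^-1 a^-1)  (eliminate a^-1) = x^2*z - x*y - z
trace(a^-4 b^-1) = trace(a^-1 b^-1 a^-2)*trace(a) - trace(a^-1 b^-1 a^-1)  (eliminate a^-1) = x^3*z - x^2*y - 2*x*z + y
trace(a^-2) = trace(a^-1)*trace(a) - trace(1)  (eliminate a^-1) = x^2 - 2
trace(a^-3) = trace(a^-2)*trace(a) - trace(a^-1)  (eliminate a^-1) = x^3 - 3*x
trace(a^-4) = trace(a^-3)*trace(a) - trace(a^-2)  (eliminate a^-1) = x^4 - 4*x^2 + 2
trace(b^-1 a^-4 b^-1) = trace(a^-4 b^-1)*trace(b) - trace(a^-4)  (eliminate b^-1) = x^3*y*z - x^4 - x^2*y^2 - 2*x*y*z + 4*x^2 + y^2 - 2
trace(b a b) = trace(b)*trace(a b) - trace(a)  (reduce the b square) = y*z - x
trace(b a b a) = trace(b a)*trace(b a) - trace(1)  (split on b) = z^2 - 2
trace(a^-1 b a b) = trace(b a b)*trace(a) - trace(b a b a)  (eliminate a^-1) = x*y*z - x^2 - z^2 + 2
trace(b a b^-1 a^-1) = trace(a^-1 b a)*trace(b) - trace(a^-1 b a b)  (eliminate b^-1) = -x*y*z + x^2 + y^2 + z^2 - 2
trace(b a b^-1 a^-2) = trace(b a b^-1 a^-1)*trace(a) - trace(b a b^-1)  (eliminate a^-1) = -x^2*y*z + x^3 + x*y^2 + x*z^2 - 3*x
trace(a b^-1 a^-3 b) = trace(b a b^-1 a^-2)*trace(a) - trace(b a b^-1 a^-1)  (eliminate a^-1) = -x^3*y*z + x^4 + x^2*y^2 + x^2*z^2 + x*y*z - 4*x^2 - y^2 - z^2 + 2
trace(a^-3 b^-1 a b^-1) = trace(a b^-1 a^-3)*trace(b) - trace(a b^-1 a^-3 b)  (eliminate b^-1) = x^3*y*z - x^4 - x^2*y^2 - x^2*z^2 + 4*x^2 + z^2 - 2
trace(a^-2 b^-1 a b) = trace(a^-1 b^-1 a b)*trace(a) - trace(a^-1 b^-1 a b a)  (eliminate a^-1) = -x^2*y*z + x^3 + x*y^2 + x*z^2 - 3*x
trace(a^-2 b^-1 a b^-1) = trace(a^-2 b^-1 a)*trace(b) - trace(a^-2 b^-1 a b)  (eliminate b^-1) = x^2*y*z - x^3 - x*y^2 - x*z^2 + y*z + 3*x
trace(b^-1 a^-4 b^-1 a) = trace(a^-3 b^-1 a b^-1)*trace(a) - trace(a^-3 b^-1 a b^-1 a)  (eliminate a^-1) = x^4*y*z - x^5 - x^3*y^2 - x^3*z^2 - x^2*y*z + 5*x^3 + x*y^2 + 2*x*z^2 - y*z - 5*x
trace(a^-1 b^-1 a^-1 b^-1 a^-3) = trace(b^-1 a^-4 b^-1)*trace(a) - trace(b^-1 a^-4 b^-1 a)  (eliminate a^-1) = x^3*z^2 - x^2*y*z - x^3 - 2*x*z^2 + y*z + 3*x
trace(b a^-1 b^-1 a^-1) = trace(b^-1 a^-1 b)*trace(a) - trace(b^-1 a^-1 b a)  (eliminate a^-1) = x*y*z - y^2 - z^2 + 2
trace(b^-1 a^-2 b a^-1) = trace(b a^-1 b^-1 a^-1)*trace(a) - trace(b a^-1 b^-1)  (eliminate a^-1) = x^2*y*z - x*y^2 - x*z^2 + x
trace(a^-1 b^-1 a^-2 b a^-1) = trace(b^-1 a^-2 b a^-1)*trace(a) - trace(b^-1 a^-2 b)  (eliminate a^-1) = x^3*y*z - x^2*y^2 - x^2*z^2 + 2
trace(b^2) = trace(b)*trace(b) - trace(1)  (reduce the b square) = y^2 - 2
trace(a^-1 b^2) = trace(b^2)*trace(a) - trace(b^2 a)  (eliminate a^-1) = x*y^2 - y*z - x
trace(b a^-2 b) = trace(a^-1 b^2)*trace(a) - trace(a^-1 b^2 a)  (eliminate a^-1) = x^2*y^2 - x*y*z - x^2 - y^2 + 2
trace(b a^-2 b a) = trace(b a b a^-1)*trace(a) - trace(b a b)  (eliminate a^-1) = x^2*y*z - x^3 - x*z^2 - y*z + 3*x
trace(a^-1 b a^-1 b a^-1) = trace(b a^-2 b)*trace(a) - trace(b a^-2 b a)  (eliminate a^-1) = x^3*y^2 - 2*x^2*y*z - x*y^2 + x*z^2 + y*z - x
trace(b^3) = trace(b)*trace(b^2) - trace(b)  (reduce the b square) = y^3 - 3*y
trace(b^3 a) = trace(b)*trace(b a b) - trace(b a)  (reduce the b square) = y^2*z - x*y - z
trace(b^2 a^-1 b) = trace(b^3)*trace(a) - trace(b^3 a)  (eliminate a^-1) = x*y^3 - y^2*z - 2*x*y + z
trace(b a b^2 a) = trace(b)*trace(a b a b) - trace(a b a)  (reduce the b square) = y*z^2 - x*z - y
trace(b^2 a^-1 b a) = trace(b a b^2)*trace(a) - trace(b a b^2 a)  (eliminate a^-1) = x*y^2*z - x^2*y - y*z^2 + y
trace(b a^-1 b a^-1 b) = trace(b^2 a^-1 b)*trace(a) - trace(b^2 a^-1 b a)  (eliminate a^-1) = x^2*y^3 - 2*x*y^2*z - x^2*y + y*z^2 + x*z - y
trace(b a b a b a) = trace(a b)*trace(a b a b) - trace(a^-1 b^-1)  (split on a) = z^3 - 3*z
trace(b a^-1 b a b a) = trace(b a b a b)*trace(a) - trace(b a b a b a)  (eliminate a^-1) = x*y*z^2 - x^2*z - z^3 - x*y + 3*z
trace(b a^-1 b a^-1 b a) = trace(b a^-1 b a b)*trace(a) - trace(b a^-1 b a b a)  (eliminate a^-1) = x^2*y^2*z - x^3*y - 2*x*y*z^2 + x^2*z + z^3 + 2*x*y - 3*z
trace(a^-1 b a^-1 b a^-1 b) = trace(b a^-1 b a^-1 b)*trace(a) - trace(b a^-1 b a^-1 b a)  (eliminate a^-1) = x^3*y^3 - 3*x^2*y^2*z + 3*x*y*z^2 - z^3 - 3*x*y + 3*z
trace(b a^-1 b a^-1 b^-1 a^-1) = trace(a^-1 b a^-1 b a^-1)*trace(b) - trace(a^-1 b a^-1 b a^-1 b)  (eliminate b^-1) = x^2*y^2*z - x*y^3 - 2*x*y*z^2 + y^2*z + z^3 + 2*x*y - 3*z
trace(a^-1 b a^-1) = trace(a^-1 b)*trace(a) - trace(a^-1 b a)  (eliminate a^-1) = x^2*y - x*z - y
trace(a^-1 b^-1 a^-2 b a^-1 b) = trace(b a^-1 b a^-1 b^-1 a^-1)*trace(a) - trace(b a^-1 b a^-1 b^-1)  (eliminate a^-1) = x^3*y^2*z - x^2*y^3 - 2*x^2*y*z^2 + x*y^2*z + x*z^3 + x^2*y - 2*x*z + y
trace(a^-1 b a^-1 b^-1 a^-1 b^-1 a^-1) = trace(a^-1 b^-1 a^-2 b a^-1)*trace(b) - trace(a^-1 b^-1 a^-2 b a^-1 b)  (eliminate b^-1) = x^2*y*z^2 - x*y^2*z - x*z^3 - x^2*y + 2*x*z + y
trace(a^-1 b^-1 a^-1 b a^-1) = trace(b^-1 a^-1 b a^-1)*trace(a) - trace(b^-1 a^-1 b)  (eliminate a^-1) = x^2*y*z - x*y^2 - x*z^2 + x
trace(a^-1 b a^-1 b^-1 a^-1 b^-1) = trace(a^-1 b^-1 a^-1 b a^-1)*trace(b) - trace(a^-1 b^-1 a^-1 b a^-1 b)  (eliminate b^-1) = x*y*z^2 - y^2*z - z^3 - x*y + 3*z
trace(a^-1 b^-1 a^-1 b^-1 a^-3 b) = trace(a^-1 b a^-1 b^-1 a^-1 b^-1 a^-1)*trace(a) - trace(a^-1 b a^-1 b^-1 a^-1 b^-1)  (eliminate a^-1) = x^3*y*z^2 - x^2*y^2*z - x^2*z^3 - x^3*y - x*y*z^2 + 2*x^2*z + y^2*z + z^3 + 2*x*y - 3*z
trace(a^-1 b^-1 a^-1 b^-1 a^-3 b^-1) = trace(a^-1 b^-1 a^-1 b^-1 a^-3)*trace(b) - trace(a^-1 b^-1 a^-1 b^-1 a^-3 b)  (eliminate b^-1) = x^2*z^3 - x*y*z^2 - 2*x^2*z - z^3 + x*y + 3*z

x^2*z^3 - x*y*z^2 - 2*x^2*z - z^3 + x*y + 3*z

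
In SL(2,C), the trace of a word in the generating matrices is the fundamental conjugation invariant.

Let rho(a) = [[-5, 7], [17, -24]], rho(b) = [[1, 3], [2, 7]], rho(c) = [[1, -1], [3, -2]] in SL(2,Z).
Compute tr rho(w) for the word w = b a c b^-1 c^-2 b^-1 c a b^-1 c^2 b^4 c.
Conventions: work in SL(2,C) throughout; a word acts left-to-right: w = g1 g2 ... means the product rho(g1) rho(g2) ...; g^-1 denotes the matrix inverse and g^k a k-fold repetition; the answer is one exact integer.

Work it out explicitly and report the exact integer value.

rho(b) = [[1, 3], [2, 7]]
... * rho(a) = [[-5, 7], [17, -24]]  ->  [[46, -65], [109, -154]]
... * rho(c) = [[1, -1], [3, -2]]  ->  [[-149, 84], [-353, 199]]
... * rho(b^-1) = [[7, -3], [-2, 1]]  ->  [[-1211, 531], [-2869, 1258]]
... * rho(c^-1) = [[-2, 1], [-3, 1]]  ->  [[829, -680], [1964, -1611]]
... * rho(c^-1) = [[-2, 1], [-3, 1]]  ->  [[382, 149], [905, 353]]
... * rho(b^-1) = [[7, -3], [-2, 1]]  ->  [[2376, -997], [5629, -2362]]
... * rho(c) = [[1, -1], [3, -2]]  ->  [[-615, -382], [-1457, -905]]
... * rho(a) = [[-5, 7], [17, -24]]  ->  [[-3419, 4863], [-8100, 11521]]
... * rho(b^-1) = [[7, -3], [-2, 1]]  ->  [[-33659, 15120], [-79742, 35821]]
... * rho(c) = [[1, -1], [3, -2]]  ->  [[11701, 3419], [27721, 8100]]
... * rho(c) = [[1, -1], [3, -2]]  ->  [[21958, -18539], [52021, -43921]]
... * rho(b) = [[1, 3], [2, 7]]  ->  [[-15120, -63899], [-35821, -151384]]
... * rho(b) = [[1, 3], [2, 7]]  ->  [[-142918, -492653], [-338589, -1167151]]
... * rho(b) = [[1, 3], [2, 7]]  ->  [[-1128224, -3877325], [-2672891, -9185824]]
... * rho(b) = [[1, 3], [2, 7]]  ->  [[-8882874, -30525947], [-21044539, -72319441]]
... * rho(c) = [[1, -1], [3, -2]]  ->  [[-100460715, 69934768], [-238002862, 165683421]]
tr = -100460715 + 165683421 = 65222706

65222706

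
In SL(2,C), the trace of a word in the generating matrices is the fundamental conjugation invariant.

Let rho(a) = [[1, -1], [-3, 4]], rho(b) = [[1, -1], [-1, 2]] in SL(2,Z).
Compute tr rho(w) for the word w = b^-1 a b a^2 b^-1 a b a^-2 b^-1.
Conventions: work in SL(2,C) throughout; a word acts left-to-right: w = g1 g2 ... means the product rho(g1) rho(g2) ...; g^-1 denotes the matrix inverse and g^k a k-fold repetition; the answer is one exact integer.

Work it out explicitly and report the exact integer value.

rho(b^-1) = [[2, 1], [1, 1]]
... * rho(a) = [[1, -1], [-3, 4]]  ->  [[-1, 2], [-2, 3]]
... * rho(b) = [[1, -1], [-1, 2]]  ->  [[-3, 5], [-5, 8]]
... * rho(a) = [[1, -1], [-3, 4]]  ->  [[-18, 23], [-29, 37]]
... * rho(a) = [[1, -1], [-3, 4]]  ->  [[-87, 110], [-140, 177]]
... * rho(b^-1) = [[2, 1], [1, 1]]  ->  [[-64, 23], [-103, 37]]
... * rho(a) = [[1, -1], [-3, 4]]  ->  [[-133, 156], [-214, 251]]
... * rho(b) = [[1, -1], [-1, 2]]  ->  [[-289, 445], [-465, 716]]
... * rho(a^-1) = [[4, 1], [3, 1]]  ->  [[179, 156], [288, 251]]
... * rho(a^-1) = [[4, 1], [3, 1]]  ->  [[1184, 335], [1905, 539]]
... * rho(b^-1) = [[2, 1], [1, 1]]  ->  [[2703, 1519], [4349, 2444]]
tr = 2703 + 2444 = 5147

5147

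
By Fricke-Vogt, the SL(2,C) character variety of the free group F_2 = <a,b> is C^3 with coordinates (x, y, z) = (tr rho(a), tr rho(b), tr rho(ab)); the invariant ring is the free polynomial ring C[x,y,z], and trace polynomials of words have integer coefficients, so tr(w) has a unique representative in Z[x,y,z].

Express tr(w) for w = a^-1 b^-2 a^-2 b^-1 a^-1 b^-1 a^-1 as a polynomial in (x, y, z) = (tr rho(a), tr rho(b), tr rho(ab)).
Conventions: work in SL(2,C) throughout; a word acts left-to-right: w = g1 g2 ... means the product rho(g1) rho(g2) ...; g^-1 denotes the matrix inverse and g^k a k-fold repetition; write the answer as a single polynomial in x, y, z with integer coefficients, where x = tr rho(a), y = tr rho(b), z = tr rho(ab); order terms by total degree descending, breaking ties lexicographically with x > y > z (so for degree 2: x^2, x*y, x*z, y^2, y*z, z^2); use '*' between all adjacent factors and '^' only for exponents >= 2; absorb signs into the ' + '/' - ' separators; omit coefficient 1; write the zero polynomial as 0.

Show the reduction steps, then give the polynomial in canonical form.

reduce: trace(a^-1) = trace(a) = x
trace(a^-2) = trace(a^-1) trace(a) - trace(1) = x^2 - 2
trace(a^-3) = trace(a^-2) trace(a) - trace(a^-1) = x^3 - 3*x
trace(a^-1 b) = trace(b) trace(a) - trace(b a) = x*y - z
so trace(b a^-2) = trace(a^-1 b) trace(a) - trace(a^-1 b a) = x^2*y - x*z - y
reduce: trace(a^-3 b) = trace(b a^-2) trace(a) - trace(b a^-1) = x^3*y - x^2*z - 2*x*y + z
trace(a^-3 b^-1) = trace(a^-3) trace(b) - trace(a^-3 b) = x^2*z - x*y - z
so trace(a^-2 b^-1) = trace(b^-1 a^-1) trace(a) - trace(b^-1) = x*z - y
trace(b^-1 a^-4) = trace(a^-3 b^-1) trace(a) - trace(a^-3 b^-1 a) = x^3*z - x^2*y - 2*x*z + y
trace(a^-4) = trace(a^-3) trace(a) - trace(a^-2) = x^4 - 4*x^2 + 2
reduce: trace(a^-4 b^-2) = trace(b^-1 a^-4) trace(b) - trace(b^-1 a^-4 b) = x^3*y*z - x^4 - x^2*y^2 - 2*x*y*z + 4*x^2 + y^2 - 2
trace(a^-3 b^-2) = trace(a^-3 b^-1) trace(b) - trace(a^-3) = x^2*y*z - x^3 - x*y^2 - y*z + 3*x
trace(a^-3 b^-2 a^-2) = trace(a^-4 b^-2) trace(a) - trace(a^-4 b^-2 a) = x^4*y*z - x^5 - x^3*y^2 - 3*x^2*y*z + 5*x^3 + 2*x*y^2 + y*z - 5*x
so trace(b a b) = trace(b) trace(a b) - trace(a) = y*z - x
reduce: trace(b a b a) = trace(a b) trace(a b) - trace(1)   [split at repeated a] = z^2 - 2
so trace(a^-1 b a b) = trace(b a b) trace(a) - trace(b a b a) = x*y*z - x^2 - z^2 + 2
trace(b^-1 a^-1 b a) = trace(a^-1 b a) trace(b) - trace(a^-1 b a b) = -x*y*z + x^2 + y^2 + z^2 - 2
trace(b^-1 a^-1 b a^-1) = trace(b^-1 a^-1 b) trace(a) - trace(b^-1 a^-1 b a) = x*y*z - y^2 - z^2 + 2
reduce: trace(a^-1 b a^-2 b^-1) = trace(b^-1 a^-1 b a^-1) trace(a) - trace(b^-1 a^-1 b) = x^2*y*z - x*y^2 - x*z^2 + x
reduce: trace(a^-2 b^-2 a^-1 b) = trace(a^-1 b a^-2 b^-1) trace(b) - trace(a^-1 b a^-2) = x^2*y^2*z - x^3*y - x*y^3 - x*y*z^2 + x^2*z + 3*x*y - z
so trace(b a^-1 b^-2 a) = trace(b^-1 a b a^-1) trace(b) - trace(b^-1 a b a^-1 b) = -x*y^2*z + x^2*y + y^3 + y*z^2 - 3*y
trace(a^-1 b^-2 a^-1 b) = trace(b a^-1 b^-2) trace(a) - trace(b a^-1 b^-2 a) = x*y^2*z - x^2*y - y^3 - y*z^2 + x*z + 3*y
trace(b a^-3 b^-2 a^-1) = trace(a^-2 b^-2 a^-1 b) trace(a) - trace(a^-2 b^-2 a^-1 b a) = x^3*y^2*z - x^4*y - x^2*y^3 - x^2*y*z^2 + x^3*z - x*y^2*z + 4*x^2*y + y^3 + y*z^2 - 2*x*z - 3*y
reduce: trace(a^-3 b^-2 a^-2 b) = trace(b a^-3 b^-2 a^-1) trace(a) - trace(b a^-3 b^-2) = x^4*y^2*z - x^5*y - x^3*y^3 - x^3*y*z^2 + x^4*z - x^2*y^2*z + 4*x^3*y + x*y^3 + x*y*z^2 - 3*x^2*z - 2*x*y + z
trace(a^-2 b^-2 a^-2 b^-1 a^-1) = trace(a^-3 b^-2 a^-2) trace(b) - trace(a^-3 b^-2 a^-2 b) = x^3*y*z^2 - x^4*z - 2*x^2*y^2*z + x^3*y + x*y^3 - x*y*z^2 + 3*x^2*z + y^2*z - 3*x*y - z
so trace(a^-1 b a b^-1 a^-1) = trace(a^-1 b a b^-1) trace(a) - trace(a^-1 b a b^-1 a) = -x^2*y*z + x^3 + x*y^2 + x*z^2 - 3*x
trace(b a^2 b) = trace(b) trace(a^2 b) - trace(a^2) = x*y*z - x^2 - y^2 + 2
trace(b a^2 b a) = trace(a) trace(b a b a) - trace(b a b) = x*z^2 - y*z - x
so trace(a b a^-1 b a) = trace(b a^2 b) trace(a) - trace(b a^2 b a) = x^2*y*z - x^3 - x*y^2 - x*z^2 + y*z + 3*x
trace(b a b a b) = trace(b) trace(a b a b) - trace(a b a) = y*z^2 - x*z - y
trace(b a b a b a) = trace(b a) trace(b a b a) - trace(b^-1 a^-1)   [split at repeated b] = z^3 - 3*z
reduce: trace(a b a^-1 b a b) = trace(b a b a b) trace(a) - trace(b a b a b a) = x*y*z^2 - x^2*z - z^3 - x*y + 3*z
trace(b a^-1 b a b^-1 a) = trace(a b a^-1 b a) trace(b) - trace(a b a^-1 b a b) = x^2*y^2*z - x^3*y - x*y^3 - 2*x*y*z^2 + x^2*z + y^2*z + z^3 + 4*x*y - 3*z
trace(a^-1 b a b^-1 a^-1 b) = trace(b a^-1 b a b^-1) trace(a) - trace(b a^-1 b a b^-1 a) = -x^2*y^2*z + x^3*y + x*y^3 + 2*x*y*z^2 - x^2*z - y^2*z - z^3 - 3*x*y + 3*z
trace(a^-1 b^-1 a^-1 b a b^-1) = trace(a^-1 b a b^-1 a^-1) trace(b) - trace(a^-1 b a b^-1 a^-1 b) = -x*y*z^2 + x^2*z + y^2*z + z^3 - 3*z
reduce: trace(b^-1 a^-1 b a b^-1) = trace(a^-1 b a b^-1) trace(b) - trace(a^-1 b a) = -x*y^2*z + x^2*y + y^3 + y*z^2 - 3*y
trace(b^-1 a^-2 b^-1 a^-1 b a) = trace(a^-1 b^-1 a^-1 b a b^-1) trace(a) - trace(a^-1 b^-1 a^-1 b a b^-1 a) = -x^2*y*z^2 + x^3*z + 2*x*y^2*z + x*z^3 - x^2*y - y^3 - y*z^2 - 3*x*z + 3*y
so trace(a^-1 b^-1 a^-2 b^-1 a^-1 b) = trace(b^-1 a^-2 b^-1 a^-1 b) trace(a) - trace(b^-1 a^-2 b^-1 a^-1 b a) = x^2*y*z^2 - 2*x*y^2*z - x*z^3 + y^3 + y*z^2 + 2*x*z - 3*y
so trace(b^-1 a^-2 b^-1 a^-1 b a^-2) = trace(a^-1 b^-1 a^-2 b^-1 a^-1 b) trace(a) - trace(a^-1 b^-1 a^-2 b^-1 a^-1 b a) = x^3*y*z^2 - 2*x^2*y^2*z - x^2*z^3 + x*y^3 + x*y*z^2 + x^2*z - 2*x*y + z
trace(a^-2 b^-1 a b) = trace(b^-1 a b a^-1) trace(a) - trace(b^-1 a b) = -x^2*y*z + x^3 + x*y^2 + x*z^2 - 3*x
trace(a^-1 b^-1 a b a^-2) = trace(a^-2 b^-1 a b) trace(a) - trace(a^-2 b^-1 a b a) = -x^3*y*z + x^4 + x^2*y^2 + x^2*z^2 + x*y*z - 4*x^2 - y^2 - z^2 + 2
so trace(b a^-4 b^-1 a) = trace(a^-1 b^-1 a b a^-2) trace(a) - trace(a^-1 b^-1 a b a^-1) = -x^4*y*z + x^5 + x^3*y^2 + x^3*z^2 + 2*x^2*y*z - 5*x^3 - 2*x*y^2 - 2*x*z^2 + 5*x
trace(a^-2 b^-1 a^-1 b a^-2) = trace(b a^-4 b^-1) trace(a) - trace(b a^-4 b^-1 a) = x^4*y*z - x^3*y^2 - x^3*z^2 - 2*x^2*y*z + x^3 + 2*x*y^2 + 2*x*z^2 - 3*x
trace(a^-2 b^-2 a^-2 b^-1 a^-1 b) = trace(b^-1 a^-2 b^-1 a^-1 b a^-2) trace(b) - trace(b^-1 a^-2 b^-1 a^-1 b a^-2 b) = x^3*y^2*z^2 - x^4*y*z - 2*x^2*y^3*z - x^2*y*z^3 + x^3*y^2 + x^3*z^2 + x*y^4 + x*y^2*z^2 + 3*x^2*y*z - x^3 - 4*x*y^2 - 2*x*z^2 + y*z + 3*x
so trace(a^-1 b^-2 a^-2 b^-1 a^-1 b^-1 a^-1) = trace(a^-2 b^-2 a^-2 b^-1 a^-1) trace(b) - trace(a^-2 b^-2 a^-2 b^-1 a^-1 b) = x^2*y*z^3 - x^3*z^2 - 2*x*y^2*z^2 + y^3*z + x^3 + x*y^2 + 2*x*z^2 - 2*y*z - 3*x

x^2*y*z^3 - x^3*z^2 - 2*x*y^2*z^2 + y^3*z + x^3 + x*y^2 + 2*x*z^2 - 2*y*z - 3*x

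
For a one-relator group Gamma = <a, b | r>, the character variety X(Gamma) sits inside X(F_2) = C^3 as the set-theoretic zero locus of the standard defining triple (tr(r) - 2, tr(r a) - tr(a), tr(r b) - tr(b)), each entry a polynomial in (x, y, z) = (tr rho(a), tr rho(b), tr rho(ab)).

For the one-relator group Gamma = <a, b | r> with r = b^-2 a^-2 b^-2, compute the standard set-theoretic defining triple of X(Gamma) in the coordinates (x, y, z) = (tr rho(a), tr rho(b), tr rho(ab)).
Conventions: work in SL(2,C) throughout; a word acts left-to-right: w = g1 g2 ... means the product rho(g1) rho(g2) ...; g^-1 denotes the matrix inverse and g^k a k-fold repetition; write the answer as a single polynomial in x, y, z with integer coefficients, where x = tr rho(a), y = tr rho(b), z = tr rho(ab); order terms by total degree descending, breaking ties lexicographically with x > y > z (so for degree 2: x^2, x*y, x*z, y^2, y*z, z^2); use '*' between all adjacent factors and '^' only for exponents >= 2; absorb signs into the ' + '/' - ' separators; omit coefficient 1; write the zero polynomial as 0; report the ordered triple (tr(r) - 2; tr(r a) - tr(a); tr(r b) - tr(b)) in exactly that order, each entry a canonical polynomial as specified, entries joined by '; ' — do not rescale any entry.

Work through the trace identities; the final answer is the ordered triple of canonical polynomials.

x*y^3*z - x^2*y^2 - y^4 - 2*x*y*z + x^2 + 4*y^2 - 4; x^2*y^3*z - x^3*y^2 - x*y^4 - x*y^2*z^2 + y^3*z + 3*x*y^2 - 2*y*z; x*y^2*z - x^2*y - y^3 - x*z + 2*y

so tr(b^-1) = tr(b) = y
tr(b^-1 a) = tr(a) tr(b) - tr(a b)   [inverse elimination on b] = x*y - z
tr(b^-1 a^-1) = tr(b^-1) tr(a) - tr(b^-1 a)   [inverse elimination on a] = z
tr(a^-1 b^-2) = tr(b^-1 a^-1) tr(b) - tr(b^-1 a^-1 b)   [inverse elimination on b] = y*z - x
reduce: tr(b^-1 a^-1 b^-2) = tr(a^-1 b^-2) tr(b) - tr(a^-1 b^-1)   [inverse elimination on b] = y^2*z - x*y - z
so tr(b^-4 a^-1) = tr(b^-1 a^-1 b^-2) tr(b) - tr(b^-1 a^-1 b^-1)   [inverse elimination on b] = y^3*z - x*y^2 - 2*y*z + x
reduce: tr(b^-2) = tr(b^-1) tr(b) - tr(1)   [inverse elimination on b] = y^2 - 2
reduce: tr(b^-3) = tr(b^-2) tr(b) - tr(b^-1)   [inverse elimination on b] = y^3 - 3*y
tr(b^-4) = tr(b^-3) tr(b) - tr(b^-2)   [inverse elimination on b] = y^4 - 4*y^2 + 2
so tr(b^-2 a^-2 b^-2) = tr(b^-4 a^-1) tr(a) - tr(b^-4)   [inverse elimination on a] = x*y^3*z - x^2*y^2 - y^4 - 2*x*y*z + x^2 + 4*y^2 - 2
reduce: tr(b a b a) = tr(b a) tr(b a) - tr(1)   [split at repeated b] = z^2 - 2
so tr(a b a^-1 b) = tr(b a b) tr(a) - tr(b a b a) = x*y*z - x^2 - z^2 + 2
reduce: tr(a^-1 b^-1 a b) = tr(a b a^-1) tr(b) - tr(a b a^-1 b) = -x*y*z + x^2 + y^2 + z^2 - 2
tr(a^-1 b^-1 a b^-1) = tr(a^-1 b^-1 a) tr(b) - tr(a^-1 b^-1 a b) = x*y*z - x^2 - z^2 + 2
tr(b^-1 a b^-2 a^-1) = tr(a^-1 b^-1 a b^-1) tr(b) - tr(a^-1 b^-1 a) = x*y^2*z - x^2*y - y*z^2 + y
tr(b^-1 a b^-1) = tr(a b^-1) tr(b) - tr(a) = x*y^2 - y*z - x
tr(b^-1 a b^-2) = tr(b^-1 a b^-1) tr(b) - tr(b^-1 a) = x*y^3 - y^2*z - 2*x*y + z
reduce: tr(a b^-2 a^-2 b^-1) = tr(b^-1 a b^-2 a^-1) tr(a) - tr(b^-1 a b^-2) = x^2*y^2*z - x^3*y - x*y^3 - x*y*z^2 + y^2*z + 3*x*y - z
reduce: tr(b^-2 a^-2 b^-2 a) = tr(a b^-2 a^-2 b^-1) tr(b) - tr(a b^-2 a^-2) = x^2*y^3*z - x^3*y^2 - x*y^4 - x*y^2*z^2 + y^3*z + 3*x*y^2 - 2*y*z + x
tr(a^-2 b^-2) = tr(b^-2 a^-1) tr(a) - tr(b^-2) = x*y*z - x^2 - y^2 + 2
tr(a^-2) = tr(a^-1) tr(a) - tr(1) = x^2 - 2
so tr(a^-2 b) = tr(b a^-1) tr(a) - tr(b) = x^2*y - x*z - y
reduce: tr(a^-2 b^-1) = tr(a^-2) tr(b) - tr(a^-2 b) = x*z - y
so tr(b^-2 a^-2 b^-1) = tr(a^-2 b^-2) tr(b) - tr(a^-2 b^-1) = x*y^2*z - x^2*y - y^3 - x*z + 3*y
assemble the triple (tr(r) - 2; tr(r a) - x; tr(r b) - y)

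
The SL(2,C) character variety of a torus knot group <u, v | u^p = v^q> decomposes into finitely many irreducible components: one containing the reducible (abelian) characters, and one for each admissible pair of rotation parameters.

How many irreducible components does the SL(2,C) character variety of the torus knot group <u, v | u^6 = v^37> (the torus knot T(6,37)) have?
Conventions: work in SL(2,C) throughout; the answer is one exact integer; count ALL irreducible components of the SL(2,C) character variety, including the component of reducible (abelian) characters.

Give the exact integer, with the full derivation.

For T(6,37): irreducibility forces the central element u^6 = v^37 to one of +I, -I.
This locks tr(u) to 2*cos(pi*alpha/6), alpha in 1..5, and tr(v) to 2*cos(pi*beta/37), beta in 1..36, on each component of irreducible characters.
The two central values (-1)^alpha I and (-1)^beta I must be the same matrix, so alpha and beta share a parity.
Counting: 3 odd alphas x 18 odd betas + 2 even alphas x 18 even betas = 54 + 36 = 90.
That is 90 components of irreducible characters, and with the reducible (abelian) component the total is 91.

91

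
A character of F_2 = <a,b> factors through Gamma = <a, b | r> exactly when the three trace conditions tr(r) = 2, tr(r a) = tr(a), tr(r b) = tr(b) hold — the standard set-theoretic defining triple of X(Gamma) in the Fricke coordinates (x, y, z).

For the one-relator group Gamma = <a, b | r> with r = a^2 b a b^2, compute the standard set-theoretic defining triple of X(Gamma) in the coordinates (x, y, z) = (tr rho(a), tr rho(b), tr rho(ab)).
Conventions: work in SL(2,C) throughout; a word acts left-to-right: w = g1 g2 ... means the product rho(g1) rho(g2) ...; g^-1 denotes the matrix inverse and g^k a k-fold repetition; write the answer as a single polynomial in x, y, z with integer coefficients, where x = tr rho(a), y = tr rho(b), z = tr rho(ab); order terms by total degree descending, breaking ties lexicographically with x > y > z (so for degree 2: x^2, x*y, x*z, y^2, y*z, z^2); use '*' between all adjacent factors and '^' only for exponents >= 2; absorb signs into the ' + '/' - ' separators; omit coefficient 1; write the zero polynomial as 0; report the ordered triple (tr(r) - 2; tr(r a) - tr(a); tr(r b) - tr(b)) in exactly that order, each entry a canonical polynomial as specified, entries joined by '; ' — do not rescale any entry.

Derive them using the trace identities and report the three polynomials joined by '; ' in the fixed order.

tr(b a b a) = tr(b a) * tr(b a) - tr(1)   [split at repeated b] = z^2 - 2
tr(b a b) = tr(b) * tr(a b) - tr(a) = y*z - x
tr(a^2 b a b) = tr(a) * tr(b a b a) - tr(b a b) = x*z^2 - y*z - x
apply: tr(b a^2) = tr(a) * tr(b a) - tr(b) = x*z - y
tr(a^2 b a) = tr(a) * tr(b a^2) - tr(b a) = x^2*z - x*y - z
tr(a^2 b a b^2) = tr(b) * tr(a^2 b a b) - tr(a^2 b a) = x*y*z^2 - x^2*z - y^2*z + z
apply: tr(a^3 b a b) = tr(a) * tr(a b a b a) - tr(a b a b)   [square of a] = x^2*z^2 - x*y*z - x^2 - z^2 + 2
tr(a^3 b a) = tr(a) * tr(a b a^2) - tr(a b a)   [square of a] = x^3*z - x^2*y - 2*x*z + y
tr(a^2 b a b^2 a) = tr(b) * tr(a^3 b a b) - tr(a^3 b a)   [square of b] = x^2*y*z^2 - x^3*z - x*y^2*z - y*z^2 + 2*x*z + y
apply: tr(a b a b^2) = tr(b) * tr(a b a b) - tr(a b a)  (reduce the b square) = y*z^2 - x*z - y
tr(b a b^3 a) = tr(b) * tr(a b a b^2) - tr(a b a b)  (reduce the b square) = y^2*z^2 - x*y*z - y^2 - z^2 + 2
tr(a b^3) = tr(b) * tr(a b^2) - tr(a b)  (reduce the b square) = y^2*z - x*y - z
use: tr(b a b^3) = tr(b) * tr(a b^3) - tr(a b^2)  (reduce the b square) = y^3*z - x*y^2 - 2*y*z + x
tr(a^2 b a b^3) = tr(a) * tr(b a b^3 a) - tr(b a b^3)  (reduce the a square) = x*y^2*z^2 - x^2*y*z - y^3*z - x*z^2 + 2*y*z + x
assemble the triple (tr(r) - 2; tr(r a) - x; tr(r b) - y)

x*y*z^2 - x^2*z - y^2*z + z - 2; x^2*y*z^2 - x^3*z - x*y^2*z - y*z^2 + 2*x*z - x + y; x*y^2*z^2 - x^2*y*z - y^3*z - x*z^2 + 2*y*z + x - y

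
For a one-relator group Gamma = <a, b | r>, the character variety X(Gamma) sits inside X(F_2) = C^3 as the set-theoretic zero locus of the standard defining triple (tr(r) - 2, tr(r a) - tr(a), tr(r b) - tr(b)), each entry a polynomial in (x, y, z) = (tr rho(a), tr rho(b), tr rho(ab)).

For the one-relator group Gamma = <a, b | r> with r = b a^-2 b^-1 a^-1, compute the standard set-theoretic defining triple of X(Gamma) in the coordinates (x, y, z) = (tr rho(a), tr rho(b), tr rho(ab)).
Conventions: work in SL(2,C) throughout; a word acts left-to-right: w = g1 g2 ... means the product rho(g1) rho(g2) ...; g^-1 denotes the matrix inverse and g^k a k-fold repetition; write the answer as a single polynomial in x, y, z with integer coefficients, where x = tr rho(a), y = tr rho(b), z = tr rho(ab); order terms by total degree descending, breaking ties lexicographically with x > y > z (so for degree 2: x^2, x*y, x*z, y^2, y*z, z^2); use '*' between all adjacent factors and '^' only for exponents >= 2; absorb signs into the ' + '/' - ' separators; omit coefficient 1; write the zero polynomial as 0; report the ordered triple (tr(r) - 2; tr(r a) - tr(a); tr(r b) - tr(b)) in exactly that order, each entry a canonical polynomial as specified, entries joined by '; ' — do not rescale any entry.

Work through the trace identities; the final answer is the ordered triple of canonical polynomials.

x^2*y*z - x*y^2 - x*z^2 + x - 2; x^2 - x - 2; x^2*y^2*z - x*y^3 - x*y*z^2 - x^2*z + 2*x*y - y + z

trace(a^-1 b) = trace(b) trace(a) - trace(b a) = x*y - z
trace(a^-1 b a^-1) = trace(a^-1 b) trace(a) - trace(a^-1 b a) = x^2*y - x*z - y
trace(a^-1 b a^-2) = trace(a^-1 b a^-1) trace(a) - trace(a^-1 b) = x^3*y - x^2*z - 2*x*y + z
trace(b^2) = trace(b) trace(b) - trace(1) = y^2 - 2
trace(b^2 a) = trace(b) trace(a b) - trace(a) = y*z - x
trace(b a^-1 b) = trace(b^2) trace(a) - trace(b^2 a) = x*y^2 - y*z - x
trace(b a b a) = trace(b a) trace(b a) - trace(1) = z^2 - 2
trace(b a^-1 b a) = trace(b a b) trace(a) - trace(b a b a) = x*y*z - x^2 - z^2 + 2
trace(b a^-1 b a^-1) = trace(b a^-1 b) trace(a) - trace(b a^-1 b a) = x^2*y^2 - 2*x*y*z + z^2 - 2
trace(a^-1 b a^-2 b) = trace(b a^-1 b a^-1) trace(a) - trace(b a^-1 b) = x^3*y^2 - 2*x^2*y*z - x*y^2 + x*z^2 + y*z - x
trace(b a^-2 b^-1 a^-1) = trace(a^-1 b a^-2) trace(b) - trace(a^-1 b a^-2 b) = x^2*y*z - x*y^2 - x*z^2 + x
trace(a^-2) = trace(a^-1) trace(a) - trace(1) = x^2 - 2
trace(b a b^2) = trace(b) trace(b a b) - trace(b a)   [square of b] = y^2*z - x*y - z
trace(a b a) = trace(a) trace(b a) - trace(b)   [square of a] = x*z - y
trace(b a b^2 a) = trace(b) trace(a b a b) - trace(a b a)   [square of b] = y*z^2 - x*z - y
trace(b a b^2 a^-1) = trace(b a b^2) trace(a) - trace(b a b^2 a)   [inverse elimination on a] = x*y^2*z - x^2*y - y*z^2 + y
trace(a b^2 a^-2 b) = trace(b a b^2 a^-1) trace(a) - trace(b a b^2)   [inverse elimination on a] = x^2*y^2*z - x^3*y - x*y*z^2 - y^2*z + 2*x*y + z
trace(b^2 a^-2 b^-1 a) = trace(a b^2 a^-2) trace(b) - trace(a b^2 a^-2 b)   [inverse elimination on b] = -x^2*y^2*z + x^3*y + x*y^3 + x*y*z^2 - 3*x*y - z
trace(b a^-2 b^-1 a^-1 b) = trace(b^2 a^-2 b^-1) trace(a) - trace(b^2 a^-2 b^-1 a)   [inverse elimination on a] = x^2*y^2*z - x*y^3 - x*y*z^2 - x^2*z + 2*x*y + z
assemble the triple (trace(r) - 2; trace(r a) - x; trace(r b) - y)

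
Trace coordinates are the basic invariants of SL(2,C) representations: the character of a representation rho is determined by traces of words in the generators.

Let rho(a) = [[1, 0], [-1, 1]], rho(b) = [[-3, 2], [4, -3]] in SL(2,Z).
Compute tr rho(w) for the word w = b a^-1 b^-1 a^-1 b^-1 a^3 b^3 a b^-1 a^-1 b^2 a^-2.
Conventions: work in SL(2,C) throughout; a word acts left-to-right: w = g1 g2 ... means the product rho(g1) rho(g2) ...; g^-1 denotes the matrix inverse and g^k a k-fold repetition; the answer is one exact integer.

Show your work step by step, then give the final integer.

-221408

rho(b) = [[-3, 2], [4, -3]]
... * rho(a^-1) = [[1, 0], [1, 1]]  ->  [[-1, 2], [1, -3]]
... * rho(b^-1) = [[-3, -2], [-4, -3]]  ->  [[-5, -4], [9, 7]]
... * rho(a^-1) = [[1, 0], [1, 1]]  ->  [[-9, -4], [16, 7]]
... * rho(b^-1) = [[-3, -2], [-4, -3]]  ->  [[43, 30], [-76, -53]]
... * rho(a) = [[1, 0], [-1, 1]]  ->  [[13, 30], [-23, -53]]
... * rho(a) = [[1, 0], [-1, 1]]  ->  [[-17, 30], [30, -53]]
... * rho(a) = [[1, 0], [-1, 1]]  ->  [[-47, 30], [83, -53]]
... * rho(b) = [[-3, 2], [4, -3]]  ->  [[261, -184], [-461, 325]]
... * rho(b) = [[-3, 2], [4, -3]]  ->  [[-1519, 1074], [2683, -1897]]
... * rho(b) = [[-3, 2], [4, -3]]  ->  [[8853, -6260], [-15637, 11057]]
... * rho(a) = [[1, 0], [-1, 1]]  ->  [[15113, -6260], [-26694, 11057]]
... * rho(b^-1) = [[-3, -2], [-4, -3]]  ->  [[-20299, -11446], [35854, 20217]]
... * rho(a^-1) = [[1, 0], [1, 1]]  ->  [[-31745, -11446], [56071, 20217]]
... * rho(b) = [[-3, 2], [4, -3]]  ->  [[49451, -29152], [-87345, 51491]]
... * rho(b) = [[-3, 2], [4, -3]]  ->  [[-264961, 186358], [467999, -329163]]
... * rho(a^-1) = [[1, 0], [1, 1]]  ->  [[-78603, 186358], [138836, -329163]]
... * rho(a^-1) = [[1, 0], [1, 1]]  ->  [[107755, 186358], [-190327, -329163]]
tr = 107755 + -329163 = -221408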